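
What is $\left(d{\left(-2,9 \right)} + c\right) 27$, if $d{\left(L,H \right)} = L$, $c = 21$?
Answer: $513$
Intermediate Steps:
$\left(d{\left(-2,9 \right)} + c\right) 27 = \left(-2 + 21\right) 27 = 19 \cdot 27 = 513$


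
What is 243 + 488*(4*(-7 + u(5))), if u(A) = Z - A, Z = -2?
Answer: -27085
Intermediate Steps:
u(A) = -2 - A
243 + 488*(4*(-7 + u(5))) = 243 + 488*(4*(-7 + (-2 - 1*5))) = 243 + 488*(4*(-7 + (-2 - 5))) = 243 + 488*(4*(-7 - 7)) = 243 + 488*(4*(-14)) = 243 + 488*(-56) = 243 - 27328 = -27085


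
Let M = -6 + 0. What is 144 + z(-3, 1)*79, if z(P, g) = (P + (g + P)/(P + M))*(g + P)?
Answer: 5246/9 ≈ 582.89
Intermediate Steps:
M = -6
z(P, g) = (P + g)*(P + (P + g)/(-6 + P)) (z(P, g) = (P + (g + P)/(P - 6))*(g + P) = (P + (P + g)/(-6 + P))*(P + g) = (P + g)*(P + (P + g)/(-6 + P)))
144 + z(-3, 1)*79 = 144 + (((-3)**3 + 1**2 - 5*(-3)**2 + 1*(-3)**2 - 4*(-3)*1)/(-6 - 3))*79 = 144 + ((-27 + 1 - 5*9 + 1*9 + 12)/(-9))*79 = 144 - (-27 + 1 - 45 + 9 + 12)/9*79 = 144 - 1/9*(-50)*79 = 144 + (50/9)*79 = 144 + 3950/9 = 5246/9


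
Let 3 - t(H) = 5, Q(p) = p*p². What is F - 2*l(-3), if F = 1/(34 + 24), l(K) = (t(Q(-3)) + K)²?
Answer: -2899/58 ≈ -49.983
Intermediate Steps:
Q(p) = p³
t(H) = -2 (t(H) = 3 - 1*5 = 3 - 5 = -2)
l(K) = (-2 + K)²
F = 1/58 ≈ 0.017241
F - 2*l(-3) = 1/58 - 2*(-2 - 3)² = 1/58 - 2*(-5)² = 1/58 - 2*25 = 1/58 - 50 = -2899/58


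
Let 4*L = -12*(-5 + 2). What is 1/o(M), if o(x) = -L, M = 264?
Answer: -⅑ ≈ -0.11111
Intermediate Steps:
L = 9 (L = (-12*(-5 + 2))/4 = (-12*(-3))/4 = (-2*(-18))/4 = (¼)*36 = 9)
o(x) = -9 (o(x) = -1*9 = -9)
1/o(M) = 1/(-9) = -⅑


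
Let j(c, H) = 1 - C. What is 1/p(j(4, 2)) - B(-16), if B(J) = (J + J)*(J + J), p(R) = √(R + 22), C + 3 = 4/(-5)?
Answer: -1024 + √670/134 ≈ -1023.8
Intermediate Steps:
C = -19/5 (C = -3 + 4/(-5) = -3 + 4*(-⅕) = -3 - ⅘ = -19/5 ≈ -3.8000)
j(c, H) = 24/5 (j(c, H) = 1 - 1*(-19/5) = 1 + 19/5 = 24/5)
p(R) = √(22 + R)
B(J) = 4*J² (B(J) = (2*J)*(2*J) = 4*J²)
1/p(j(4, 2)) - B(-16) = 1/(√(22 + 24/5)) - 4*(-16)² = 1/(√(134/5)) - 4*256 = 1/(√670/5) - 1*1024 = √670/134 - 1024 = -1024 + √670/134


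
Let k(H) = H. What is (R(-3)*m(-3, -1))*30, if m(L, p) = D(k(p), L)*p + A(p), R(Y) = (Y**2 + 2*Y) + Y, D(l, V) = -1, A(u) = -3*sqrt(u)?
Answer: 0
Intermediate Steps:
R(Y) = Y**2 + 3*Y
m(L, p) = -p - 3*sqrt(p)
(R(-3)*m(-3, -1))*30 = ((-3*(3 - 3))*(-1*(-1) - 3*I))*30 = ((-3*0)*(1 - 3*I))*30 = (0*(1 - 3*I))*30 = 0*30 = 0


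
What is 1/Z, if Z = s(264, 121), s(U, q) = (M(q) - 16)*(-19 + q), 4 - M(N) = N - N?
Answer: -1/1224 ≈ -0.00081699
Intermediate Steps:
M(N) = 4 (M(N) = 4 - (N - N) = 4 - 1*0 = 4 + 0 = 4)
s(U, q) = 228 - 12*q (s(U, q) = (4 - 16)*(-19 + q) = -12*(-19 + q) = 228 - 12*q)
Z = -1224 (Z = 228 - 12*121 = 228 - 1452 = -1224)
1/Z = 1/(-1224) = -1/1224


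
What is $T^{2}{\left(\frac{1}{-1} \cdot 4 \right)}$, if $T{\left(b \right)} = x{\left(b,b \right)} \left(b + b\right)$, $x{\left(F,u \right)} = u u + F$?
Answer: $9216$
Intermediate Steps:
$x{\left(F,u \right)} = F + u^{2}$ ($x{\left(F,u \right)} = u^{2} + F = F + u^{2}$)
$T{\left(b \right)} = 2 b \left(b + b^{2}\right)$ ($T{\left(b \right)} = \left(b + b^{2}\right) \left(b + b\right) = \left(b + b^{2}\right) 2 b = 2 b \left(b + b^{2}\right)$)
$T^{2}{\left(\frac{1}{-1} \cdot 4 \right)} = \left(2 \left(\frac{1}{-1} \cdot 4\right)^{2} \left(1 + \frac{1}{-1} \cdot 4\right)\right)^{2} = \left(2 \left(\left(-1\right) 4\right)^{2} \left(1 - 4\right)\right)^{2} = \left(2 \left(-4\right)^{2} \left(1 - 4\right)\right)^{2} = \left(2 \cdot 16 \left(-3\right)\right)^{2} = \left(-96\right)^{2} = 9216$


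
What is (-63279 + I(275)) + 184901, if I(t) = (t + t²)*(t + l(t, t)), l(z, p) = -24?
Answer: 19172522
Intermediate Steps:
I(t) = (-24 + t)*(t + t²) (I(t) = (t + t²)*(t - 24) = (t + t²)*(-24 + t) = (-24 + t)*(t + t²))
(-63279 + I(275)) + 184901 = (-63279 + 275*(-24 + 275² - 23*275)) + 184901 = (-63279 + 275*(-24 + 75625 - 6325)) + 184901 = (-63279 + 275*69276) + 184901 = (-63279 + 19050900) + 184901 = 18987621 + 184901 = 19172522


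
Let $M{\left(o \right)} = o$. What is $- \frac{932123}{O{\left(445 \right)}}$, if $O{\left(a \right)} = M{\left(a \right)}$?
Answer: $- \frac{932123}{445} \approx -2094.7$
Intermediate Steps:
$O{\left(a \right)} = a$
$- \frac{932123}{O{\left(445 \right)}} = - \frac{932123}{445}$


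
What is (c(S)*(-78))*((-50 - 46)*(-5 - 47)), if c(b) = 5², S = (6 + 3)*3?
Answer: -9734400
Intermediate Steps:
S = 27 (S = 9*3 = 27)
c(b) = 25
(c(S)*(-78))*((-50 - 46)*(-5 - 47)) = (25*(-78))*((-50 - 46)*(-5 - 47)) = -(-187200)*(-52) = -1950*4992 = -9734400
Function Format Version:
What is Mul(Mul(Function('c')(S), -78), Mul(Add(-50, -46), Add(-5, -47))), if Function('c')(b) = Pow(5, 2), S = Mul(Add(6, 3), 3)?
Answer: -9734400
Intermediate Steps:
S = 27 (S = Mul(9, 3) = 27)
Function('c')(b) = 25
Mul(Mul(Function('c')(S), -78), Mul(Add(-50, -46), Add(-5, -47))) = Mul(Mul(25, -78), Mul(Add(-50, -46), Add(-5, -47))) = Mul(-1950, Mul(-96, -52)) = Mul(-1950, 4992) = -9734400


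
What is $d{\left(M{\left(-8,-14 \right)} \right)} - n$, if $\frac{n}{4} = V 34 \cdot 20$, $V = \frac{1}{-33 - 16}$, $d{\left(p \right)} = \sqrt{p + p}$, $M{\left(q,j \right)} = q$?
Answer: $\frac{2720}{49} + 4 i \approx 55.51 + 4.0 i$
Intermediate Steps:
$d{\left(p \right)} = \sqrt{2} \sqrt{p}$ ($d{\left(p \right)} = \sqrt{2 p} = \sqrt{2} \sqrt{p}$)
$V = - \frac{1}{49}$ ($V = \frac{1}{-33 + \left(-16 + 0\right)} = \frac{1}{-33 - 16} = \frac{1}{-49} = - \frac{1}{49} \approx -0.020408$)
$n = - \frac{2720}{49}$ ($n = 4 \left(- \frac{1}{49}\right) 34 \cdot 20 = 4 \left(\left(- \frac{34}{49}\right) 20\right) = 4 \left(- \frac{680}{49}\right) = - \frac{2720}{49} \approx -55.51$)
$d{\left(M{\left(-8,-14 \right)} \right)} - n = \sqrt{2} \sqrt{-8} - - \frac{2720}{49} = \sqrt{2} \cdot 2 i \sqrt{2} + \frac{2720}{49} = 4 i + \frac{2720}{49} = \frac{2720}{49} + 4 i$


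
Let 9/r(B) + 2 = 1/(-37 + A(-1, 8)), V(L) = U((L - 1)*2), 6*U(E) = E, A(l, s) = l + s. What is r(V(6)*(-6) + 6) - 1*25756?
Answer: -1571386/61 ≈ -25760.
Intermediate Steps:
U(E) = E/6
V(L) = -⅓ + L/3 (V(L) = ((L - 1)*2)/6 = ((-1 + L)*2)/6 = (-2 + 2*L)/6 = -⅓ + L/3)
r(B) = -270/61 (r(B) = 9/(-2 + 1/(-37 + (-1 + 8))) = 9/(-2 + 1/(-37 + 7)) = 9/(-2 + 1/(-30)) = 9/(-2 - 1/30) = 9/(-61/30) = 9*(-30/61) = -270/61)
r(V(6)*(-6) + 6) - 1*25756 = -270/61 - 1*25756 = -270/61 - 25756 = -1571386/61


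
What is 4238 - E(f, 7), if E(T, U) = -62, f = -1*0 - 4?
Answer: 4300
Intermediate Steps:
f = -4 (f = 0 - 4 = -4)
4238 - E(f, 7) = 4238 - 1*(-62) = 4238 + 62 = 4300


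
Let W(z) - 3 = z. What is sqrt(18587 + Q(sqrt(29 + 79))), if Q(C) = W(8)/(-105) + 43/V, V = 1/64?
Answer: 2*sqrt(58815330)/105 ≈ 146.08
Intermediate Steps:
W(z) = 3 + z
V = 1/64 ≈ 0.015625
Q(C) = 288949/105 (Q(C) = (3 + 8)/(-105) + 43/(1/64) = 11*(-1/105) + 43*64 = -11/105 + 2752 = 288949/105)
sqrt(18587 + Q(sqrt(29 + 79))) = sqrt(18587 + 288949/105) = sqrt(2240584/105) = 2*sqrt(58815330)/105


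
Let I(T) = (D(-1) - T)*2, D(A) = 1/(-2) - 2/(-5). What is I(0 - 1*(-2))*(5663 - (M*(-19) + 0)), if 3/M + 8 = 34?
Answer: -618639/26 ≈ -23794.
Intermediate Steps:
M = 3/26 (M = 3/(-8 + 34) = 3/26 ≈ 0.11538)
D(A) = -⅒ (D(A) = 1*(-½) - 2*(-⅕) = -½ + ⅖ = -⅒)
I(T) = -⅕ - 2*T (I(T) = (-⅒ - T)*2 = -⅕ - 2*T)
I(0 - 1*(-2))*(5663 - (M*(-19) + 0)) = (-⅕ - 2*(0 - 1*(-2)))*(5663 - ((3/26)*(-19) + 0)) = (-⅕ - 2*(0 + 2))*(5663 - (-57/26 + 0)) = (-⅕ - 2*2)*(5663 - 1*(-57/26)) = (-⅕ - 4)*(5663 + 57/26) = -21/5*147295/26 = -618639/26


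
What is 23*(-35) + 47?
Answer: -758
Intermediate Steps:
23*(-35) + 47 = -805 + 47 = -758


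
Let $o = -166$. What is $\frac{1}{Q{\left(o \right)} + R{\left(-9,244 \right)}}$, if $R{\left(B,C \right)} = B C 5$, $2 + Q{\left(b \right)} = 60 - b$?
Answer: $- \frac{1}{10756} \approx -9.2971 \cdot 10^{-5}$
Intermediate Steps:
$Q{\left(b \right)} = 58 - b$ ($Q{\left(b \right)} = -2 - \left(-60 + b\right) = 58 - b$)
$R{\left(B,C \right)} = 5 B C$
$\frac{1}{Q{\left(o \right)} + R{\left(-9,244 \right)}} = \frac{1}{\left(58 - -166\right) + 5 \left(-9\right) 244} = \frac{1}{\left(58 + 166\right) - 10980} = \frac{1}{224 - 10980} = \frac{1}{-10756} = - \frac{1}{10756}$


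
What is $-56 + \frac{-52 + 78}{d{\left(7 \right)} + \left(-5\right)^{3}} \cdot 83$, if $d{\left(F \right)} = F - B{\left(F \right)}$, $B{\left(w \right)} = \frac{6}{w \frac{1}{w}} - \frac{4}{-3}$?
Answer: $- \frac{13765}{188} \approx -73.218$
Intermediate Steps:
$B{\left(w \right)} = \frac{22}{3}$ ($B{\left(w \right)} = \frac{6}{1} - - \frac{4}{3} = 6 \cdot 1 + \frac{4}{3} = 6 + \frac{4}{3} = \frac{22}{3}$)
$d{\left(F \right)} = - \frac{22}{3} + F$ ($d{\left(F \right)} = F - \frac{22}{3} = - \frac{22}{3} + F$)
$-56 + \frac{-52 + 78}{d{\left(7 \right)} + \left(-5\right)^{3}} \cdot 83 = -56 + \frac{-52 + 78}{\left(- \frac{22}{3} + 7\right) + \left(-5\right)^{3}} \cdot 83 = -56 + \frac{26}{- \frac{1}{3} - 125} \cdot 83 = -56 + \frac{26}{- \frac{376}{3}} \cdot 83 = -56 + 26 \left(- \frac{3}{376}\right) 83 = -56 - \frac{3237}{188} = - \frac{13765}{188}$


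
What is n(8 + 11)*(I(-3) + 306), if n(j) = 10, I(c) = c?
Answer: 3030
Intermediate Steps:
n(8 + 11)*(I(-3) + 306) = 10*(-3 + 306) = 10*303 = 3030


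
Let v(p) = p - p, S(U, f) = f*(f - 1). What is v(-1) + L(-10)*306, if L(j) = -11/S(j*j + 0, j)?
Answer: -153/5 ≈ -30.600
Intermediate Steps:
S(U, f) = f*(-1 + f)
L(j) = -11/(j*(-1 + j)) (L(j) = -11*1/(j*(-1 + j)) = -11/(j*(-1 + j)))
v(p) = 0
v(-1) + L(-10)*306 = 0 - 11/(-10*(-1 - 10))*306 = 0 - 11*(-1/10)/(-11)*306 = 0 - 11*(-1/10)*(-1/11)*306 = 0 - 1/10*306 = 0 - 153/5 = -153/5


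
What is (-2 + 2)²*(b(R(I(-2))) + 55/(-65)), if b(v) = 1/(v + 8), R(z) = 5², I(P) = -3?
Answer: 0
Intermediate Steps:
R(z) = 25
b(v) = 1/(8 + v)
(-2 + 2)²*(b(R(I(-2))) + 55/(-65)) = (-2 + 2)²*(1/(8 + 25) + 55/(-65)) = 0²*(1/33 + 55*(-1/65)) = 0*(1/33 - 11/13) = 0*(-350/429) = 0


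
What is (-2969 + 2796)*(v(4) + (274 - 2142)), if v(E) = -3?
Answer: 323683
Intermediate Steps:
(-2969 + 2796)*(v(4) + (274 - 2142)) = (-2969 + 2796)*(-3 + (274 - 2142)) = -173*(-3 - 1868) = -173*(-1871) = 323683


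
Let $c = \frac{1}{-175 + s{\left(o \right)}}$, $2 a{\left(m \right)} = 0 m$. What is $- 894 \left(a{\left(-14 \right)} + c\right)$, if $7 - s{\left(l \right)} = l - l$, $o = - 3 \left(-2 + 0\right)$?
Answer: $\frac{149}{28} \approx 5.3214$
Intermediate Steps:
$o = 6$ ($o = \left(-3\right) \left(-2\right) = 6$)
$a{\left(m \right)} = 0$ ($a{\left(m \right)} = \frac{0 m}{2} = \frac{1}{2} \cdot 0 = 0$)
$s{\left(l \right)} = 7$ ($s{\left(l \right)} = 7 - \left(l - l\right) = 7 - 0 = 7 + 0 = 7$)
$c = - \frac{1}{168}$ ($c = \frac{1}{-175 + 7} = \frac{1}{-168} = - \frac{1}{168} \approx -0.0059524$)
$- 894 \left(a{\left(-14 \right)} + c\right) = - 894 \left(0 - \frac{1}{168}\right) = \left(-894\right) \left(- \frac{1}{168}\right) = \frac{149}{28}$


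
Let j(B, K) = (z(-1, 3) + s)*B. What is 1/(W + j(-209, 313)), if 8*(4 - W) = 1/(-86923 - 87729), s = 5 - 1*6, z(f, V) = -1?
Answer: 1397216/589625153 ≈ 0.0023697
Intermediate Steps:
s = -1 (s = 5 - 6 = -1)
W = 5588865/1397216 (W = 4 - 1/(8*(-86923 - 87729)) = 4 - ⅛/(-174652) = 4 - ⅛*(-1/174652) = 4 + 1/1397216 = 5588865/1397216 ≈ 4.0000)
j(B, K) = -2*B (j(B, K) = (-1 - 1)*B = -2*B)
1/(W + j(-209, 313)) = 1/(5588865/1397216 - 2*(-209)) = 1/(5588865/1397216 + 418) = 1/(589625153/1397216) = 1397216/589625153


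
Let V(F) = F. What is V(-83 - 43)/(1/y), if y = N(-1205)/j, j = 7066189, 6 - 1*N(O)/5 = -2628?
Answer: -1659420/7066189 ≈ -0.23484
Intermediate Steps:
N(O) = 13170 (N(O) = 30 - 5*(-2628) = 30 + 13140 = 13170)
y = 13170/7066189 ≈ 0.0018638
V(-83 - 43)/(1/y) = (-83 - 43)/(1/(13170/7066189)) = -126/7066189/13170 = -126*13170/7066189 = -1659420/7066189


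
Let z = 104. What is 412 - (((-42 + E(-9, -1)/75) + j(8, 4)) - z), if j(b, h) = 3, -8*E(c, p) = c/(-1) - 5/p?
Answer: 166507/300 ≈ 555.02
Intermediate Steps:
E(c, p) = c/8 + 5/(8*p) (E(c, p) = -(c/(-1) - 5/p)/8 = -(c*(-1) - 5/p)/8 = -(-c - 5/p)/8 = c/8 + 5/(8*p))
412 - (((-42 + E(-9, -1)/75) + j(8, 4)) - z) = 412 - (((-42 + ((⅛)*(5 - 9*(-1))/(-1))/75) + 3) - 1*104) = 412 - (((-42 + ((⅛)*(-1)*(5 + 9))*(1/75)) + 3) - 104) = 412 - (((-42 + ((⅛)*(-1)*14)*(1/75)) + 3) - 104) = 412 - (((-42 - 7/4*1/75) + 3) - 104) = 412 - (((-42 - 7/300) + 3) - 104) = 412 - ((-12607/300 + 3) - 104) = 412 - (-11707/300 - 104) = 412 - 1*(-42907/300) = 412 + 42907/300 = 166507/300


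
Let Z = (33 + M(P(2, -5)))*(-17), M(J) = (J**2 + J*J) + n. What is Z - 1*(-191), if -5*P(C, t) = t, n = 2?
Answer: -438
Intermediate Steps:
P(C, t) = -t/5
M(J) = 2 + 2*J**2 (M(J) = (J**2 + J*J) + 2 = (J**2 + J**2) + 2 = 2*J**2 + 2 = 2 + 2*J**2)
Z = -629 (Z = (33 + (2 + 2*(-1/5*(-5))**2))*(-17) = (33 + (2 + 2*1**2))*(-17) = (33 + (2 + 2*1))*(-17) = (33 + (2 + 2))*(-17) = (33 + 4)*(-17) = 37*(-17) = -629)
Z - 1*(-191) = -629 - 1*(-191) = -629 + 191 = -438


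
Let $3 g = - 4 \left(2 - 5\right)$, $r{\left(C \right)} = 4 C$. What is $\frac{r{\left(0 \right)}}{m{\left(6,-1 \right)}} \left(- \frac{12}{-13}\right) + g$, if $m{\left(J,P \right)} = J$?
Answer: $4$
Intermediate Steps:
$g = 4$ ($g = \frac{\left(-4\right) \left(2 - 5\right)}{3} = \frac{\left(-4\right) \left(-3\right)}{3} = \frac{1}{3} \cdot 12 = 4$)
$\frac{r{\left(0 \right)}}{m{\left(6,-1 \right)}} \left(- \frac{12}{-13}\right) + g = \frac{4 \cdot 0}{6} \left(- \frac{12}{-13}\right) + 4 = 0 \cdot \frac{1}{6} \left(\left(-12\right) \left(- \frac{1}{13}\right)\right) + 4 = 0 \cdot \frac{12}{13} + 4 = 0 + 4 = 4$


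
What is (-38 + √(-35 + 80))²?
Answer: 1489 - 228*√5 ≈ 979.18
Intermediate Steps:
(-38 + √(-35 + 80))² = (-38 + √45)² = (-38 + 3*√5)²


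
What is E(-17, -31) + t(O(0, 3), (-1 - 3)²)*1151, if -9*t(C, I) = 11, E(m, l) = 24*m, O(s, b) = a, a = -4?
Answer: -16333/9 ≈ -1814.8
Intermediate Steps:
O(s, b) = -4
t(C, I) = -11/9 (t(C, I) = -⅑*11 = -11/9)
E(-17, -31) + t(O(0, 3), (-1 - 3)²)*1151 = 24*(-17) - 11/9*1151 = -408 - 12661/9 = -16333/9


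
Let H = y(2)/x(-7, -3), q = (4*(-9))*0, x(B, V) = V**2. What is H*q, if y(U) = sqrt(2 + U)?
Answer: 0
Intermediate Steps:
q = 0 (q = -36*0 = 0)
H = 2/9 (H = sqrt(2 + 2)/((-3)**2) = sqrt(4)/9 = 2*(1/9) = 2/9 ≈ 0.22222)
H*q = (2/9)*0 = 0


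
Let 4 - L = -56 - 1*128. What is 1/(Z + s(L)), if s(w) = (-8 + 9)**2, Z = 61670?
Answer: 1/61671 ≈ 1.6215e-5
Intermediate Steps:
L = 188 (L = 4 - (-56 - 1*128) = 4 - (-56 - 128) = 4 - 1*(-184) = 4 + 184 = 188)
s(w) = 1 (s(w) = 1**2 = 1)
1/(Z + s(L)) = 1/(61670 + 1) = 1/61671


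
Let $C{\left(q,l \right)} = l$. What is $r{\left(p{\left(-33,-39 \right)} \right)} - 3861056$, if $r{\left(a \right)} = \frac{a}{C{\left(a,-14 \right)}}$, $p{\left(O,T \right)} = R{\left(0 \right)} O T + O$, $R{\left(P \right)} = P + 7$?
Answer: $- \frac{27031880}{7} \approx -3.8617 \cdot 10^{6}$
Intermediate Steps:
$R{\left(P \right)} = 7 + P$
$p{\left(O,T \right)} = O + 7 O T$ ($p{\left(O,T \right)} = \left(7 + 0\right) O T + O = 7 O T + O = O + 7 O T$)
$r{\left(a \right)} = - \frac{a}{14}$ ($r{\left(a \right)} = \frac{a}{-14} = a \left(- \frac{1}{14}\right) = - \frac{a}{14}$)
$r{\left(p{\left(-33,-39 \right)} \right)} - 3861056 = - \frac{\left(-33\right) \left(1 + 7 \left(-39\right)\right)}{14} - 3861056 = - \frac{\left(-33\right) \left(1 - 273\right)}{14} - 3861056 = - \frac{\left(-33\right) \left(-272\right)}{14} - 3861056 = \left(- \frac{1}{14}\right) 8976 - 3861056 = - \frac{4488}{7} - 3861056 = - \frac{27031880}{7}$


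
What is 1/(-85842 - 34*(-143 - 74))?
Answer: -1/78464 ≈ -1.2745e-5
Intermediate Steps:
1/(-85842 - 34*(-143 - 74)) = 1/(-85842 - 34*(-217)) = 1/(-85842 + 7378) = 1/(-78464) = -1/78464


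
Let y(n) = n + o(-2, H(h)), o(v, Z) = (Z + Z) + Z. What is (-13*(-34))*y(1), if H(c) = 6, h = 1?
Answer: 8398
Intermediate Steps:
o(v, Z) = 3*Z (o(v, Z) = 2*Z + Z = 3*Z)
y(n) = 18 + n (y(n) = n + 3*6 = n + 18 = 18 + n)
(-13*(-34))*y(1) = (-13*(-34))*(18 + 1) = 442*19 = 8398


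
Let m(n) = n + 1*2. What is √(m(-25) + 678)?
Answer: √655 ≈ 25.593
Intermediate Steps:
m(n) = 2 + n (m(n) = n + 2 = 2 + n)
√(m(-25) + 678) = √((2 - 25) + 678) = √(-23 + 678) = √655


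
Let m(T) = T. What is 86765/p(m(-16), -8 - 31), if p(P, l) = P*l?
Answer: 86765/624 ≈ 139.05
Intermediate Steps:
86765/p(m(-16), -8 - 31) = 86765/((-16*(-8 - 31))) = 86765/((-16*(-39))) = 86765/624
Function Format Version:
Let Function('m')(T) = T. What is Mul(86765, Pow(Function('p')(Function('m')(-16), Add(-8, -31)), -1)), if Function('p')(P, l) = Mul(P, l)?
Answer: Rational(86765, 624) ≈ 139.05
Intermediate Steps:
Mul(86765, Pow(Function('p')(Function('m')(-16), Add(-8, -31)), -1)) = Mul(86765, Pow(Mul(-16, Add(-8, -31)), -1)) = Mul(86765, Pow(Mul(-16, -39), -1)) = Mul(86765, Pow(624, -1)) = Mul(86765, Rational(1, 624)) = Rational(86765, 624)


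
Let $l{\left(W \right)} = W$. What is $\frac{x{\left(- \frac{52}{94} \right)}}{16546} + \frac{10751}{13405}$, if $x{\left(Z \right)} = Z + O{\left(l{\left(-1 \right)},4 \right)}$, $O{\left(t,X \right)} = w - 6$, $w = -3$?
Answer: $\frac{8354625317}{10424559110} \approx 0.80144$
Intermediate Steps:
$O{\left(t,X \right)} = -9$ ($O{\left(t,X \right)} = -3 - 6 = -9$)
$x{\left(Z \right)} = -9 + Z$ ($x{\left(Z \right)} = Z - 9 = -9 + Z$)
$\frac{x{\left(- \frac{52}{94} \right)}}{16546} + \frac{10751}{13405} = \frac{-9 - \frac{52}{94}}{16546} + \frac{10751}{13405} = \left(-9 - \frac{26}{47}\right) \frac{1}{16546} + 10751 \cdot \frac{1}{13405} = \left(-9 - \frac{26}{47}\right) \frac{1}{16546} + \frac{10751}{13405} = \left(- \frac{449}{47}\right) \frac{1}{16546} + \frac{10751}{13405} = - \frac{449}{777662} + \frac{10751}{13405} = \frac{8354625317}{10424559110}$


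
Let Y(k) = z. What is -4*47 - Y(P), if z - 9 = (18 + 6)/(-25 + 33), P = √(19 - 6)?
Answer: -200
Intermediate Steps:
P = √13 ≈ 3.6056
z = 12 (z = 9 + (18 + 6)/(-25 + 33) = 9 + 24/8 = 9 + 24*(⅛) = 9 + 3 = 12)
Y(k) = 12
-4*47 - Y(P) = -4*47 - 1*12 = -188 - 12 = -200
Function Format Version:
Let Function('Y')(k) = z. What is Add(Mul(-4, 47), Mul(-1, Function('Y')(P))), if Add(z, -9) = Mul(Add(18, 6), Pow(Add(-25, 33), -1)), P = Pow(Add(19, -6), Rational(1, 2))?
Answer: -200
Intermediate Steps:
P = Pow(13, Rational(1, 2)) ≈ 3.6056
z = 12 (z = Add(9, Mul(Add(18, 6), Pow(Add(-25, 33), -1))) = Add(9, Mul(24, Pow(8, -1))) = Add(9, Mul(24, Rational(1, 8))) = Add(9, 3) = 12)
Function('Y')(k) = 12
Add(Mul(-4, 47), Mul(-1, Function('Y')(P))) = Add(Mul(-4, 47), Mul(-1, 12)) = Add(-188, -12) = -200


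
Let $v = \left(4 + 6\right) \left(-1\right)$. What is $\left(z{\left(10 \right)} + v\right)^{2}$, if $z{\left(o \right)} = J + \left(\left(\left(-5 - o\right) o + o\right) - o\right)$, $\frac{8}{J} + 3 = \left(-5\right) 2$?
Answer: $\frac{4359744}{169} \approx 25797.0$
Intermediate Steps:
$J = - \frac{8}{13}$ ($J = \frac{8}{-3 - 10} = \frac{8}{-13} = 8 \left(- \frac{1}{13}\right) = - \frac{8}{13} \approx -0.61539$)
$v = -10$ ($v = 10 \left(-1\right) = -10$)
$z{\left(o \right)} = - \frac{8}{13} + o \left(-5 - o\right)$ ($z{\left(o \right)} = - \frac{8}{13} + \left(\left(\left(-5 - o\right) o + o\right) - o\right) = - \frac{8}{13} + \left(\left(o \left(-5 - o\right) + o\right) - o\right) = - \frac{8}{13} + \left(\left(o + o \left(-5 - o\right)\right) - o\right) = - \frac{8}{13} + o \left(-5 - o\right)$)
$\left(z{\left(10 \right)} + v\right)^{2} = \left(\left(- \frac{8}{13} - 10^{2} - 50\right) - 10\right)^{2} = \left(\left(- \frac{8}{13} - 100 - 50\right) - 10\right)^{2} = \left(- \frac{1958}{13} - 10\right)^{2} = \left(- \frac{2088}{13}\right)^{2} = \frac{4359744}{169}$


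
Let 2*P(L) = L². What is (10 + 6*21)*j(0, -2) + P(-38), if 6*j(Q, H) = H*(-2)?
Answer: 2438/3 ≈ 812.67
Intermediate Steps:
j(Q, H) = -H/3 (j(Q, H) = (H*(-2))/6 = (-2*H)/6 = -H/3)
P(L) = L²/2
(10 + 6*21)*j(0, -2) + P(-38) = (10 + 6*21)*(-⅓*(-2)) + (½)*(-38)² = (10 + 126)*(⅔) + (½)*1444 = 136*(⅔) + 722 = 272/3 + 722 = 2438/3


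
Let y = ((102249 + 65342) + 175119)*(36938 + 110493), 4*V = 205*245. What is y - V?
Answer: 202104261815/4 ≈ 5.0526e+10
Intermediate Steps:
V = 50225/4 (V = (205*245)/4 = (1/4)*50225 = 50225/4 ≈ 12556.)
y = 50526078010 (y = (167591 + 175119)*147431 = 342710*147431 = 50526078010)
y - V = 50526078010 - 1*50225/4 = 50526078010 - 50225/4 = 202104261815/4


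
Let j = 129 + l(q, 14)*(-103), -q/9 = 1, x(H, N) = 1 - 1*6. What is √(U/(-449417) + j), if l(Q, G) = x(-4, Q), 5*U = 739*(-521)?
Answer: √3252672972632515/2247085 ≈ 25.381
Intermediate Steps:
x(H, N) = -5 (x(H, N) = 1 - 6 = -5)
q = -9 (q = -9*1 = -9)
U = -385019/5 (U = (739*(-521))/5 = (⅕)*(-385019) = -385019/5 ≈ -77004.)
l(Q, G) = -5
j = 644 (j = 129 - 5*(-103) = 129 + 515 = 644)
√(U/(-449417) + j) = √(-385019/5/(-449417) + 644) = √(-385019/5*(-1/449417) + 644) = √(385019/2247085 + 644) = √(1447507759/2247085) = √3252672972632515/2247085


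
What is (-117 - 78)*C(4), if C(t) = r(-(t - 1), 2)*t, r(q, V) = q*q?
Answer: -7020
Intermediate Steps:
r(q, V) = q²
C(t) = t*(1 - t)² (C(t) = (-(t - 1))²*t = (-(-1 + t))²*t = (1 - t)²*t = t*(1 - t)²)
(-117 - 78)*C(4) = (-117 - 78)*(4*(-1 + 4)²) = -780*3² = -780*9 = -195*36 = -7020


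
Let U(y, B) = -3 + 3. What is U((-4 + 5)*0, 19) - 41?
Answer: -41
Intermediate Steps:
U(y, B) = 0
U((-4 + 5)*0, 19) - 41 = 0 - 41 = -41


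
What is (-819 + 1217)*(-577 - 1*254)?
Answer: -330738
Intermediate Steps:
(-819 + 1217)*(-577 - 1*254) = 398*(-577 - 254) = 398*(-831) = -330738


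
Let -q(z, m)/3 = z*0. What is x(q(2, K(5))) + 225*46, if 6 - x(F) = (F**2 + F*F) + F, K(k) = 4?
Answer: 10356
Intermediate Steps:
q(z, m) = 0 (q(z, m) = -3*z*0 = -3*0 = 0)
x(F) = 6 - F - 2*F**2 (x(F) = 6 - ((F**2 + F*F) + F) = 6 - ((F**2 + F**2) + F) = 6 - (2*F**2 + F) = 6 - (F + 2*F**2) = 6 + (-F - 2*F**2) = 6 - F - 2*F**2)
x(q(2, K(5))) + 225*46 = (6 - 1*0 - 2*0**2) + 225*46 = (6 + 0 - 2*0) + 10350 = (6 + 0 + 0) + 10350 = 6 + 10350 = 10356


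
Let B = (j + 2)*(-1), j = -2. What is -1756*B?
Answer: 0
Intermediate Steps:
B = 0 (B = (-2 + 2)*(-1) = 0*(-1) = 0)
-1756*B = -1756*0 = 0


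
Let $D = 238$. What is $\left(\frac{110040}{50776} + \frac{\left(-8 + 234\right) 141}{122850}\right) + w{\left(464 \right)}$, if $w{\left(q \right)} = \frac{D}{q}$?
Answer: $\frac{88624093919}{30149519400} \approx 2.9395$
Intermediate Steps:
$w{\left(q \right)} = \frac{238}{q}$
$\left(\frac{110040}{50776} + \frac{\left(-8 + 234\right) 141}{122850}\right) + w{\left(464 \right)} = \left(\frac{110040}{50776} + \frac{\left(-8 + 234\right) 141}{122850}\right) + \frac{238}{464} = \left(110040 \cdot \frac{1}{50776} + 226 \cdot 141 \cdot \frac{1}{122850}\right) + 238 \cdot \frac{1}{464} = \left(\frac{13755}{6347} + 31866 \cdot \frac{1}{122850}\right) + \frac{119}{232} = \left(\frac{13755}{6347} + \frac{5311}{20475}\right) + \frac{119}{232} = \frac{315342542}{129954825} + \frac{119}{232} = \frac{88624093919}{30149519400}$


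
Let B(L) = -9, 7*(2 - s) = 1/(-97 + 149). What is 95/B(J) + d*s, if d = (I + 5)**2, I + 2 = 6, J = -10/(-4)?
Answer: 495403/3276 ≈ 151.22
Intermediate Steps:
J = 5/2 (J = -10*(-1/4) = 5/2 ≈ 2.5000)
I = 4 (I = -2 + 6 = 4)
s = 727/364 (s = 2 - 1/(7*(-97 + 149)) = 2 - 1/7/52 = 2 - 1/7*1/52 = 2 - 1/364 = 727/364 ≈ 1.9973)
d = 81 (d = (4 + 5)**2 = 9**2 = 81)
95/B(J) + d*s = 95/(-9) + 81*(727/364) = 95*(-1/9) + 58887/364 = -95/9 + 58887/364 = 495403/3276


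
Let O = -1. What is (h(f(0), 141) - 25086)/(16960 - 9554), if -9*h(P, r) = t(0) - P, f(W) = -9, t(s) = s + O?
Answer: -112891/33327 ≈ -3.3874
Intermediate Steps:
t(s) = -1 + s (t(s) = s - 1 = -1 + s)
h(P, r) = ⅑ + P/9 (h(P, r) = -((-1 + 0) - P)/9 = -(-1 - P)/9 = ⅑ + P/9)
(h(f(0), 141) - 25086)/(16960 - 9554) = ((⅑ + (⅑)*(-9)) - 25086)/(16960 - 9554) = ((⅑ - 1) - 25086)/7406 = (-8/9 - 25086)*(1/7406) = -225782/9*1/7406 = -112891/33327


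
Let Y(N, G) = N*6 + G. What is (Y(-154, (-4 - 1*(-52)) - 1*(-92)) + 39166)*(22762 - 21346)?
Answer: 54348912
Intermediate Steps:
Y(N, G) = G + 6*N (Y(N, G) = 6*N + G = G + 6*N)
(Y(-154, (-4 - 1*(-52)) - 1*(-92)) + 39166)*(22762 - 21346) = ((((-4 - 1*(-52)) - 1*(-92)) + 6*(-154)) + 39166)*(22762 - 21346) = ((((-4 + 52) + 92) - 924) + 39166)*1416 = (((48 + 92) - 924) + 39166)*1416 = ((140 - 924) + 39166)*1416 = (-784 + 39166)*1416 = 38382*1416 = 54348912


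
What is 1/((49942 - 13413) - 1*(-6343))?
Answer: 1/42872 ≈ 2.3325e-5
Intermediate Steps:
1/((49942 - 13413) - 1*(-6343)) = 1/(36529 + 6343) = 1/42872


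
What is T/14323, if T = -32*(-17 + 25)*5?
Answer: -1280/14323 ≈ -0.089367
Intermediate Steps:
T = -1280 (T = -32*8*5 = -256*5 = -1280)
T/14323 = -1280/14323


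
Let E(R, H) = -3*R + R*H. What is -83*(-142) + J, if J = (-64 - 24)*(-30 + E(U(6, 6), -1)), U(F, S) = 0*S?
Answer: 14426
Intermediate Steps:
U(F, S) = 0
E(R, H) = -3*R + H*R
J = 2640 (J = (-64 - 24)*(-30 + 0*(-3 - 1)) = -88*(-30 + 0*(-4)) = -88*(-30 + 0) = -88*(-30) = 2640)
-83*(-142) + J = -83*(-142) + 2640 = 11786 + 2640 = 14426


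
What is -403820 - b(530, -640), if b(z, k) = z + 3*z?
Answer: -405940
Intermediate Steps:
b(z, k) = 4*z
-403820 - b(530, -640) = -403820 - 4*530 = -403820 - 1*2120 = -403820 - 2120 = -405940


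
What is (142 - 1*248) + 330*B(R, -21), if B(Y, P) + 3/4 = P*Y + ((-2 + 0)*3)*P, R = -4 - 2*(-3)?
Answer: 54733/2 ≈ 27367.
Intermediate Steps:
R = 2 (R = -4 + 6 = 2)
B(Y, P) = -3/4 - 6*P + P*Y (B(Y, P) = -3/4 + (P*Y + ((-2 + 0)*3)*P) = -3/4 + (P*Y + (-2*3)*P) = -3/4 + (P*Y - 6*P) = -3/4 + (-6*P + P*Y) = -3/4 - 6*P + P*Y)
(142 - 1*248) + 330*B(R, -21) = (142 - 1*248) + 330*(-3/4 - 6*(-21) - 21*2) = (142 - 248) + 330*(-3/4 + 126 - 42) = -106 + 330*(333/4) = -106 + 54945/2 = 54733/2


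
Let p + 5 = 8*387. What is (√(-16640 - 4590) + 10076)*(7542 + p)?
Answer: 107138108 + 10633*I*√21230 ≈ 1.0714e+8 + 1.5493e+6*I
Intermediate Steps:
p = 3091 (p = -5 + 8*387 = -5 + 3096 = 3091)
(√(-16640 - 4590) + 10076)*(7542 + p) = (√(-16640 - 4590) + 10076)*(7542 + 3091) = (√(-21230) + 10076)*10633 = (I*√21230 + 10076)*10633 = (10076 + I*√21230)*10633 = 107138108 + 10633*I*√21230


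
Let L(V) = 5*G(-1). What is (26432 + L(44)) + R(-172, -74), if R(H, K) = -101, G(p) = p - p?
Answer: 26331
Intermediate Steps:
G(p) = 0
L(V) = 0 (L(V) = 5*0 = 0)
(26432 + L(44)) + R(-172, -74) = (26432 + 0) - 101 = 26432 - 101 = 26331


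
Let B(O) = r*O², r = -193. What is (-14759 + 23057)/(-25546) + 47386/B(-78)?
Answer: -2738533483/7499104938 ≈ -0.36518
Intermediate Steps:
B(O) = -193*O²
(-14759 + 23057)/(-25546) + 47386/B(-78) = (-14759 + 23057)/(-25546) + 47386/((-193*(-78)²)) = 8298*(-1/25546) + 47386/((-193*6084)) = -4149/12773 + 47386/(-1174212) = -4149/12773 + 47386*(-1/1174212) = -4149/12773 - 23693/587106 = -2738533483/7499104938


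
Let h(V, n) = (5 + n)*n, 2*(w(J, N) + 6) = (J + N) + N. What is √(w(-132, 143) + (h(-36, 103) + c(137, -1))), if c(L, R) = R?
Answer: √11194 ≈ 105.80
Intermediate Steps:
w(J, N) = -6 + N + J/2 (w(J, N) = -6 + ((J + N) + N)/2 = -6 + (J + 2*N)/2 = -6 + (N + J/2) = -6 + N + J/2)
h(V, n) = n*(5 + n)
√(w(-132, 143) + (h(-36, 103) + c(137, -1))) = √((-6 + 143 + (½)*(-132)) + (103*(5 + 103) - 1)) = √((-6 + 143 - 66) + (103*108 - 1)) = √(71 + (11124 - 1)) = √(71 + 11123) = √11194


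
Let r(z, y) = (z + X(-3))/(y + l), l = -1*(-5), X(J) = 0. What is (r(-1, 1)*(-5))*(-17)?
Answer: -85/6 ≈ -14.167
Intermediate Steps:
l = 5
r(z, y) = z/(5 + y) (r(z, y) = (z + 0)/(y + 5) = z/(5 + y))
(r(-1, 1)*(-5))*(-17) = (-1/(5 + 1)*(-5))*(-17) = (-1/6*(-5))*(-17) = (-1*⅙*(-5))*(-17) = -⅙*(-5)*(-17) = (⅚)*(-17) = -85/6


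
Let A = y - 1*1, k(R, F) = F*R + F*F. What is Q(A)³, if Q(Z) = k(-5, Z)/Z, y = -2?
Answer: -512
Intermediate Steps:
k(R, F) = F² + F*R (k(R, F) = F*R + F² = F² + F*R)
A = -3 (A = -2 - 1*1 = -2 - 1 = -3)
Q(Z) = -5 + Z (Q(Z) = (Z*(Z - 5))/Z = (Z*(-5 + Z))/Z = -5 + Z)
Q(A)³ = (-5 - 3)³ = (-8)³ = -512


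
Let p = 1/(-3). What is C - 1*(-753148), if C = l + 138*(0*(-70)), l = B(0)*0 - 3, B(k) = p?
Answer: 753145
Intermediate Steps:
p = -⅓ ≈ -0.33333
B(k) = -⅓
l = -3 (l = -⅓*0 - 3 = 0 - 3 = -3)
C = -3 (C = -3 + 138*(0*(-70)) = -3 + 138*0 = -3 + 0 = -3)
C - 1*(-753148) = -3 - 1*(-753148) = -3 + 753148 = 753145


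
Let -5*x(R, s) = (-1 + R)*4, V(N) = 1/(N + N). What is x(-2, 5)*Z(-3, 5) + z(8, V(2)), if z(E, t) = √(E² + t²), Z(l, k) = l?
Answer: -36/5 + 5*√41/4 ≈ 0.80391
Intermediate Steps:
V(N) = 1/(2*N)
x(R, s) = ⅘ - 4*R/5 (x(R, s) = -(-1 + R)*4/5 = -(-4 + 4*R)/5 = ⅘ - 4*R/5)
x(-2, 5)*Z(-3, 5) + z(8, V(2)) = (⅘ - ⅘*(-2))*(-3) + √(8² + ((½)/2)²) = (⅘ + 8/5)*(-3) + √(64 + ((½)*(½))²) = (12/5)*(-3) + √(64 + (¼)²) = -36/5 + √(64 + 1/16) = -36/5 + √(1025/16) = -36/5 + 5*√41/4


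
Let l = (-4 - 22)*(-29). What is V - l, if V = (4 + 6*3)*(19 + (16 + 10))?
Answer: 236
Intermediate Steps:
V = 990 (V = (4 + 18)*(19 + 26) = 22*45 = 990)
l = 754 (l = -26*(-29) = 754)
V - l = 990 - 1*754 = 990 - 754 = 236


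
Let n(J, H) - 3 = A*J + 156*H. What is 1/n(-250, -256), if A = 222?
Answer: -1/95433 ≈ -1.0479e-5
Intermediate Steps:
n(J, H) = 3 + 156*H + 222*J (n(J, H) = 3 + (222*J + 156*H) = 3 + (156*H + 222*J) = 3 + 156*H + 222*J)
1/n(-250, -256) = 1/(3 + 156*(-256) + 222*(-250)) = 1/(3 - 39936 - 55500) = 1/(-95433) = -1/95433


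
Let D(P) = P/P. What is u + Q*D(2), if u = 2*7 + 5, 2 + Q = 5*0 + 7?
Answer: 24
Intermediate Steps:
Q = 5 (Q = -2 + (5*0 + 7) = -2 + (0 + 7) = -2 + 7 = 5)
u = 19 (u = 14 + 5 = 19)
D(P) = 1
u + Q*D(2) = 19 + 5*1 = 19 + 5 = 24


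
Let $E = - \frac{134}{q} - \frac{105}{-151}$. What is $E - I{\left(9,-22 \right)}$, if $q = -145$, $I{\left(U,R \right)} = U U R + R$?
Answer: $\frac{39534039}{21895} \approx 1805.6$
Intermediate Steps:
$I{\left(U,R \right)} = R + R U^{2}$ ($I{\left(U,R \right)} = U^{2} R + R = R U^{2} + R = R + R U^{2}$)
$E = \frac{35459}{21895}$ ($E = - \frac{134}{-145} - \frac{105}{-151} = \left(-134\right) \left(- \frac{1}{145}\right) - - \frac{105}{151} = \frac{134}{145} + \frac{105}{151} = \frac{35459}{21895} \approx 1.6195$)
$E - I{\left(9,-22 \right)} = \frac{35459}{21895} - - 22 \left(1 + 9^{2}\right) = \frac{35459}{21895} - - 22 \left(1 + 81\right) = \frac{35459}{21895} - \left(-22\right) 82 = \frac{35459}{21895} - -1804 = \frac{35459}{21895} + 1804 = \frac{39534039}{21895}$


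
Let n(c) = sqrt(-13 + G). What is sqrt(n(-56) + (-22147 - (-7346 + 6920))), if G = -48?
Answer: sqrt(-21721 + I*sqrt(61)) ≈ 0.027 + 147.38*I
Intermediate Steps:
n(c) = I*sqrt(61) (n(c) = sqrt(-13 - 48) = sqrt(-61) = I*sqrt(61))
sqrt(n(-56) + (-22147 - (-7346 + 6920))) = sqrt(I*sqrt(61) + (-22147 - (-7346 + 6920))) = sqrt(I*sqrt(61) + (-22147 - 1*(-426))) = sqrt(I*sqrt(61) + (-22147 + 426)) = sqrt(I*sqrt(61) - 21721) = sqrt(-21721 + I*sqrt(61))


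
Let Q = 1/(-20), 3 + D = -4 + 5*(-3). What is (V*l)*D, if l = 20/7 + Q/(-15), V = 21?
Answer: -66077/50 ≈ -1321.5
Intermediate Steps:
D = -22 (D = -3 + (-4 + 5*(-3)) = -3 + (-4 - 15) = -3 - 19 = -22)
Q = -1/20 ≈ -0.050000
l = 6007/2100 (l = 20/7 - 1/20/(-15) = 20*(⅐) - 1/20*(-1/15) = 20/7 + 1/300 = 6007/2100 ≈ 2.8605)
(V*l)*D = (21*(6007/2100))*(-22) = (6007/100)*(-22) = -66077/50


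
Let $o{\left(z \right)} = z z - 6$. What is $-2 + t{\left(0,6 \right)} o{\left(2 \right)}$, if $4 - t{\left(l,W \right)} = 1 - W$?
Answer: $-20$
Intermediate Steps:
$t{\left(l,W \right)} = 3 + W$ ($t{\left(l,W \right)} = 4 - \left(1 - W\right) = 4 + \left(-1 + W\right) = 3 + W$)
$o{\left(z \right)} = -6 + z^{2}$ ($o{\left(z \right)} = z^{2} - 6 = -6 + z^{2}$)
$-2 + t{\left(0,6 \right)} o{\left(2 \right)} = -2 + \left(3 + 6\right) \left(-6 + 2^{2}\right) = -2 + 9 \left(-6 + 4\right) = -2 + 9 \left(-2\right) = -2 - 18 = -20$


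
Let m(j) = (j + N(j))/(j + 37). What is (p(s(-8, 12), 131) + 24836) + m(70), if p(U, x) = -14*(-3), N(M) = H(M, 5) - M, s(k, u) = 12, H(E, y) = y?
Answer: 2661951/107 ≈ 24878.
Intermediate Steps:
N(M) = 5 - M
p(U, x) = 42
m(j) = 5/(37 + j) (m(j) = (j + (5 - j))/(j + 37) = 5/(37 + j))
(p(s(-8, 12), 131) + 24836) + m(70) = (42 + 24836) + 5/(37 + 70) = 24878 + 5/107 = 2661951/107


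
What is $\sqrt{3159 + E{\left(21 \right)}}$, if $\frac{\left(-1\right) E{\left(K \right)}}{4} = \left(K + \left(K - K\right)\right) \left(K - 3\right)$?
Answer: $3 \sqrt{183} \approx 40.583$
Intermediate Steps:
$E{\left(K \right)} = - 4 K \left(-3 + K\right)$ ($E{\left(K \right)} = - 4 \left(K + \left(K - K\right)\right) \left(K - 3\right) = - 4 \left(K + 0\right) \left(-3 + K\right) = - 4 K \left(-3 + K\right)$)
$\sqrt{3159 + E{\left(21 \right)}} = \sqrt{3159 + 4 \cdot 21 \left(3 - 21\right)} = \sqrt{3159 + 4 \cdot 21 \left(-18\right)} = \sqrt{3159 - 1512} = \sqrt{1647} = 3 \sqrt{183}$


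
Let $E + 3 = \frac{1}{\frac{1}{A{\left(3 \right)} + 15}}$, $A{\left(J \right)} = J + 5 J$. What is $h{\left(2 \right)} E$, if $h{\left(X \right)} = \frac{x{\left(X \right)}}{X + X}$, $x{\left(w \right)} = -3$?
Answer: $- \frac{45}{2} \approx -22.5$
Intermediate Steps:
$A{\left(J \right)} = 6 J$
$h{\left(X \right)} = - \frac{3}{2 X}$ ($h{\left(X \right)} = - \frac{3}{X + X} = - \frac{3}{2 X}$)
$E = 30$ ($E = -3 + \frac{1}{\frac{1}{6 \cdot 3 + 15}} = -3 + \frac{1}{\frac{1}{18 + 15}} = -3 + \frac{1}{\frac{1}{33}} = -3 + 33 = 30$)
$h{\left(2 \right)} E = - \frac{3}{2 \cdot 2} \cdot 30 = \left(- \frac{3}{2}\right) \frac{1}{2} \cdot 30 = \left(- \frac{3}{4}\right) 30 = - \frac{45}{2}$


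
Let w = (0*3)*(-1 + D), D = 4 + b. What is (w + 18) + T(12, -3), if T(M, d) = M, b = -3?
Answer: 30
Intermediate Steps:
D = 1 (D = 4 - 3 = 1)
w = 0 (w = (0*3)*(-1 + 1) = 0*0 = 0)
(w + 18) + T(12, -3) = (0 + 18) + 12 = 18 + 12 = 30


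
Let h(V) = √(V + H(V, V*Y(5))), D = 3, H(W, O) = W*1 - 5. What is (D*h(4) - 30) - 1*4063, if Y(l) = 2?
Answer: -4093 + 3*√3 ≈ -4087.8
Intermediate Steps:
H(W, O) = -5 + W (H(W, O) = W - 5 = -5 + W)
h(V) = √(-5 + 2*V) (h(V) = √(V + (-5 + V)) = √(-5 + 2*V))
(D*h(4) - 30) - 1*4063 = (3*√(-5 + 2*4) - 30) - 1*4063 = (3*√(-5 + 8) - 30) - 4063 = (3*√3 - 30) - 4063 = (-30 + 3*√3) - 4063 = -4093 + 3*√3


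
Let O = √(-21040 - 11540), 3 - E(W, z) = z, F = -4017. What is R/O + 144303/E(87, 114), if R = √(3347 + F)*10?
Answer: -48101/37 + 5*√24254/543 ≈ -1298.6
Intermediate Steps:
E(W, z) = 3 - z
O = 6*I*√905 (O = √(-32580) = 6*I*√905 ≈ 180.5*I)
R = 10*I*√670 (R = √(3347 - 4017)*10 = √(-670)*10 = (I*√670)*10 = 10*I*√670 ≈ 258.84*I)
R/O + 144303/E(87, 114) = (10*I*√670)/((6*I*√905)) + 144303/(3 - 1*114) = (10*I*√670)*(-I*√905/5430) + 144303/(3 - 114) = 5*√24254/543 + 144303/(-111) = 5*√24254/543 + 144303*(-1/111) = 5*√24254/543 - 48101/37 = -48101/37 + 5*√24254/543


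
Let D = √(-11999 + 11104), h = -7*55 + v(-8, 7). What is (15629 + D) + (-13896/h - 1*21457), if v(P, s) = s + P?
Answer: -5792 + I*√895 ≈ -5792.0 + 29.917*I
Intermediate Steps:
v(P, s) = P + s
h = -386 (h = -7*55 + (-8 + 7) = -385 - 1 = -386)
D = I*√895 (D = √(-895) = I*√895 ≈ 29.917*I)
(15629 + D) + (-13896/h - 1*21457) = (15629 + I*√895) + (-13896/(-386) - 1*21457) = (15629 + I*√895) + (-13896*(-1/386) - 21457) = (15629 + I*√895) + (36 - 21457) = (15629 + I*√895) - 21421 = -5792 + I*√895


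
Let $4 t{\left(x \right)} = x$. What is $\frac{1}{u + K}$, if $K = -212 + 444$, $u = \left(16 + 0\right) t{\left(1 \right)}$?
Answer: $\frac{1}{236} \approx 0.0042373$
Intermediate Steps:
$t{\left(x \right)} = \frac{x}{4}$
$u = 4$ ($u = \left(16 + 0\right) \frac{1}{4} \cdot 1 = 16 \cdot \frac{1}{4} = 4$)
$K = 232$
$\frac{1}{u + K} = \frac{1}{4 + 232} = \frac{1}{236}$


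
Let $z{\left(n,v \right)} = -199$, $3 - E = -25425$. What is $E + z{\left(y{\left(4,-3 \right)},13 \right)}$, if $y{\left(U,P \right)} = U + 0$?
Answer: $25229$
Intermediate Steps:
$E = 25428$ ($E = 3 - -25425 = 3 + 25425 = 25428$)
$y{\left(U,P \right)} = U$
$E + z{\left(y{\left(4,-3 \right)},13 \right)} = 25428 - 199 = 25229$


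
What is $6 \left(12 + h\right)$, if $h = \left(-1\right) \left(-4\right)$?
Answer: $96$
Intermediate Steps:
$h = 4$
$6 \left(12 + h\right) = 6 \left(12 + 4\right) = 6 \cdot 16 = 96$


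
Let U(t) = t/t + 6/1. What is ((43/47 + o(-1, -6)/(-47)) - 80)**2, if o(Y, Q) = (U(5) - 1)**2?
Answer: 14085009/2209 ≈ 6376.2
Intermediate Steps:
U(t) = 7 (U(t) = 1 + 6*1 = 1 + 6 = 7)
o(Y, Q) = 36 (o(Y, Q) = (7 - 1)**2 = 6**2 = 36)
((43/47 + o(-1, -6)/(-47)) - 80)**2 = ((43/47 + 36/(-47)) - 80)**2 = ((43*(1/47) + 36*(-1/47)) - 80)**2 = ((43/47 - 36/47) - 80)**2 = (7/47 - 80)**2 = (-3753/47)**2 = 14085009/2209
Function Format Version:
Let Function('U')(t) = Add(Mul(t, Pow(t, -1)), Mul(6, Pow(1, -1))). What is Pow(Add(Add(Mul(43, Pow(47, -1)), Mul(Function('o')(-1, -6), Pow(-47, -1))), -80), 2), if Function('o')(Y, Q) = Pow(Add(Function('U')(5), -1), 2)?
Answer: Rational(14085009, 2209) ≈ 6376.2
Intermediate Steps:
Function('U')(t) = 7 (Function('U')(t) = Add(1, Mul(6, 1)) = Add(1, 6) = 7)
Function('o')(Y, Q) = 36 (Function('o')(Y, Q) = Pow(Add(7, -1), 2) = Pow(6, 2) = 36)
Pow(Add(Add(Mul(43, Pow(47, -1)), Mul(Function('o')(-1, -6), Pow(-47, -1))), -80), 2) = Pow(Add(Add(Mul(43, Pow(47, -1)), Mul(36, Pow(-47, -1))), -80), 2) = Pow(Add(Add(Mul(43, Rational(1, 47)), Mul(36, Rational(-1, 47))), -80), 2) = Pow(Add(Add(Rational(43, 47), Rational(-36, 47)), -80), 2) = Pow(Add(Rational(7, 47), -80), 2) = Pow(Rational(-3753, 47), 2) = Rational(14085009, 2209)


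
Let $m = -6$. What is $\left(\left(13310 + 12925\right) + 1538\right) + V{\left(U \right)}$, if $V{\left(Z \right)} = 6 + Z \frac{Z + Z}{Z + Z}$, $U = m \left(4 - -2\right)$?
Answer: $27743$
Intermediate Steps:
$U = -36$ ($U = - 6 \left(4 - -2\right) = - 6 \left(4 + 2\right) = \left(-6\right) 6 = -36$)
$V{\left(Z \right)} = 6 + Z$ ($V{\left(Z \right)} = 6 + Z \frac{2 Z}{2 Z} = 6 + Z 2 Z \frac{1}{2 Z} = 6 + Z 1 = 6 + Z$)
$\left(\left(13310 + 12925\right) + 1538\right) + V{\left(U \right)} = \left(\left(13310 + 12925\right) + 1538\right) + \left(6 - 36\right) = \left(26235 + 1538\right) - 30 = 27773 - 30 = 27743$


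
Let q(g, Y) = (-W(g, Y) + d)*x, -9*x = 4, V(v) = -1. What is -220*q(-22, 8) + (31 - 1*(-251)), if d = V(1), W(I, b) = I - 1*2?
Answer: 22778/9 ≈ 2530.9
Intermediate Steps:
W(I, b) = -2 + I (W(I, b) = I - 2 = -2 + I)
x = -4/9 (x = -1/9*4 = -4/9 ≈ -0.44444)
d = -1
q(g, Y) = -4/9 + 4*g/9 (q(g, Y) = (-(-2 + g) - 1)*(-4/9) = ((2 - g) - 1)*(-4/9) = (1 - g)*(-4/9) = -4/9 + 4*g/9)
-220*q(-22, 8) + (31 - 1*(-251)) = -220*(-4/9 + (4/9)*(-22)) + (31 - 1*(-251)) = -220*(-4/9 - 88/9) + (31 + 251) = -220*(-92/9) + 282 = 20240/9 + 282 = 22778/9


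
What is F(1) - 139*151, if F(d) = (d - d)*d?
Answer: -20989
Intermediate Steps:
F(d) = 0 (F(d) = 0*d = 0)
F(1) - 139*151 = 0 - 139*151 = 0 - 20989 = -20989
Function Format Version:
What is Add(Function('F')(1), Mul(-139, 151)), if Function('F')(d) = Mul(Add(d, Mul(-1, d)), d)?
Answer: -20989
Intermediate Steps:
Function('F')(d) = 0 (Function('F')(d) = Mul(0, d) = 0)
Add(Function('F')(1), Mul(-139, 151)) = Add(0, Mul(-139, 151)) = Add(0, -20989) = -20989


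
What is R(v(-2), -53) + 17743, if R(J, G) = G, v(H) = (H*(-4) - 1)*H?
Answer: 17690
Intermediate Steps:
v(H) = H*(-1 - 4*H) (v(H) = (-4*H - 1)*H = (-1 - 4*H)*H = H*(-1 - 4*H))
R(v(-2), -53) + 17743 = -53 + 17743 = 17690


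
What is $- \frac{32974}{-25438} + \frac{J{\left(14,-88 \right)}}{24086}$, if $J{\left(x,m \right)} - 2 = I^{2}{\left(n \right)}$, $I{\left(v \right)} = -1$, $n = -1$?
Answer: $\frac{397144039}{306349834} \approx 1.2964$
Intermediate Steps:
$J{\left(x,m \right)} = 3$ ($J{\left(x,m \right)} = 2 + \left(-1\right)^{2} = 2 + 1 = 3$)
$- \frac{32974}{-25438} + \frac{J{\left(14,-88 \right)}}{24086} = - \frac{32974}{-25438} + \frac{3}{24086} = \left(-32974\right) \left(- \frac{1}{25438}\right) + 3 \cdot \frac{1}{24086} = \frac{16487}{12719} + \frac{3}{24086} = \frac{397144039}{306349834}$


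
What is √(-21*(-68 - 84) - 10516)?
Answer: 2*I*√1831 ≈ 85.58*I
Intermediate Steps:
√(-21*(-68 - 84) - 10516) = √(-21*(-152) - 10516) = √(3192 - 10516) = √(-7324) = 2*I*√1831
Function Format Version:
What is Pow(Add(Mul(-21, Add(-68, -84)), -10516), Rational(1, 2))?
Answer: Mul(2, I, Pow(1831, Rational(1, 2))) ≈ Mul(85.580, I)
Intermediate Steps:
Pow(Add(Mul(-21, Add(-68, -84)), -10516), Rational(1, 2)) = Pow(Add(Mul(-21, -152), -10516), Rational(1, 2)) = Pow(Add(3192, -10516), Rational(1, 2)) = Pow(-7324, Rational(1, 2)) = Mul(2, I, Pow(1831, Rational(1, 2)))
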